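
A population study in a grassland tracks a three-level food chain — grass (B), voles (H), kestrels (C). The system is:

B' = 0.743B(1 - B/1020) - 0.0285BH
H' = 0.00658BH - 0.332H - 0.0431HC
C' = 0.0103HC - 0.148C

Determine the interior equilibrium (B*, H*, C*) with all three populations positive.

B* ≈ 458, H* ≈ 14.4, C* ≈ 62.2

From dC/dt = 0: 0.0103H* = 0.148, so H* = 14.4.
From dB/dt = 0: 0.743(1 - B*/1020) = 0.0285·14.4, giving B* = 1020·(1 - 0.551) = 458.
From dH/dt = 0: 0.00658·458 - 0.332 = 0.0431C*, so C* = 2.68/0.0431 = 62.2.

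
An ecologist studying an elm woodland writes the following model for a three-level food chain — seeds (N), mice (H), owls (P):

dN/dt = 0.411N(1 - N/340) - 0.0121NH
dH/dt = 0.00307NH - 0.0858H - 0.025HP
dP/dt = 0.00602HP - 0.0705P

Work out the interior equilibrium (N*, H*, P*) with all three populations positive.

N* ≈ 223, H* ≈ 11.7, P* ≈ 23.9

From dP/dt = 0: 0.00602H* = 0.0705, so H* = 11.7.
From dN/dt = 0: 0.411(1 - N*/340) = 0.0121·11.7, giving N* = 340·(1 - 0.345) = 223.
From dH/dt = 0: 0.00307·223 - 0.0858 = 0.025P*, so P* = 0.598/0.025 = 23.9.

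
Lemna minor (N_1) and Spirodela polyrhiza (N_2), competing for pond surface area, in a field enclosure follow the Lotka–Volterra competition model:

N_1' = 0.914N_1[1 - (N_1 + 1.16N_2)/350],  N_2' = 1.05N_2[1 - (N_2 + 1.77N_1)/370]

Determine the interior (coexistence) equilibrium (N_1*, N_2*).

Setting both brackets to zero gives the nullclines N_1 + 1.16N_2 = 350 and 1.77N_1 + N_2 = 370.
Substituting N_2 = 370 - 1.77N_1 into the first: N_1(1 - 1.16·1.77) = 350 - 1.16·370.
So N_1* = -79.2/-1.05 = 75.2, and then N_2* = 370 - 1.77·75.2 = 237.

N_1* ≈ 75.2, N_2* ≈ 237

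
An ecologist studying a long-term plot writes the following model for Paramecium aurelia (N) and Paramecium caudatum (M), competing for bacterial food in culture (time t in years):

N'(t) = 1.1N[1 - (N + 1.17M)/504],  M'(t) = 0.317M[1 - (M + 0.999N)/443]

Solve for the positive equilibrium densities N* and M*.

Setting both brackets to zero gives the nullclines N + 1.17M = 504 and 0.999N + M = 443.
Substituting M = 443 - 0.999N into the first: N(1 - 1.17·0.999) = 504 - 1.17·443.
So N* = -14.3/-0.169 = 84.8, and then M* = 443 - 0.999·84.8 = 358.

N* ≈ 84.8, M* ≈ 358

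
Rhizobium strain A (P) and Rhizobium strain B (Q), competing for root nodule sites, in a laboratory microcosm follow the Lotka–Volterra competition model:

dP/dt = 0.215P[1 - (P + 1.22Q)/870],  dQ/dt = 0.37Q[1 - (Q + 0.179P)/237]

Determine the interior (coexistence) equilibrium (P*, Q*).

Setting both brackets to zero gives the nullclines P + 1.22Q = 870 and 0.179P + Q = 237.
Substituting Q = 237 - 0.179P into the first: P(1 - 1.22·0.179) = 870 - 1.22·237.
So P* = 581/0.782 = 743, and then Q* = 237 - 0.179·743 = 104.

P* ≈ 743, Q* ≈ 104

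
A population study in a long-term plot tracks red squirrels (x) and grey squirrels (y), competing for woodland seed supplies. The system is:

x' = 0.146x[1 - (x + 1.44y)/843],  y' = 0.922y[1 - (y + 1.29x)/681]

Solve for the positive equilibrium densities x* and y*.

Setting both brackets to zero gives the nullclines x + 1.44y = 843 and 1.29x + y = 681.
Substituting y = 681 - 1.29x into the first: x(1 - 1.44·1.29) = 843 - 1.44·681.
So x* = -138/-0.858 = 160, and then y* = 681 - 1.29·160 = 474.

x* ≈ 160, y* ≈ 474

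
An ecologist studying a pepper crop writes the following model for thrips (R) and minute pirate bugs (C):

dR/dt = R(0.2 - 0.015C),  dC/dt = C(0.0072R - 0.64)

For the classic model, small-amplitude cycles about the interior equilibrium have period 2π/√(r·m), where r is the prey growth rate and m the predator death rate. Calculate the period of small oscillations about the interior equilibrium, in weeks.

T ≈ 17.6 weeks

Here r = 0.2 and m = 0.64, so r·m = 0.128.
ω = √0.128 = 0.358 per week, hence T = 2π/ω ≈ 17.6 weeks.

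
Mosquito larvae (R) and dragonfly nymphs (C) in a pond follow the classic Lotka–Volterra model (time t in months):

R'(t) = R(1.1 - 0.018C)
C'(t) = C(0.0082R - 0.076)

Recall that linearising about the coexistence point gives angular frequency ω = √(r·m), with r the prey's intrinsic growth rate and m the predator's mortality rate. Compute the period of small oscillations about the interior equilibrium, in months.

Here r = 1.1 and m = 0.076, so r·m = 0.0836.
ω = √0.0836 = 0.289 per month, hence T = 2π/ω ≈ 21.7 months.

T ≈ 21.7 months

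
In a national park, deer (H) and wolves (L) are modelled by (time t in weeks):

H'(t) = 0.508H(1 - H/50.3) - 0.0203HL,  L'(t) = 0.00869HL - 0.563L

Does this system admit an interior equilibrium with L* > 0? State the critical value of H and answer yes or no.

The predator equation gives dL/dt > 0 only when H > 0.563/0.00869 = 64.8.
Without the predator, H → K = 50.3. Since 50.3 < 64.8, the predator cannot invade.

Threshold H = 64.8; K < 64.8, so no, the predator goes extinct.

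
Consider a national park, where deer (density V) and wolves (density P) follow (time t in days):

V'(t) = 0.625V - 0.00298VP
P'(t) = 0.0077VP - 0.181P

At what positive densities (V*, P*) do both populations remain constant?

V* ≈ 23.5, P* ≈ 210

Set dP/dt = 0 with P > 0: 0.0077V - 0.181 = 0, so V* = 0.181/0.0077 = 23.5.
Set dV/dt = 0 with V > 0: 0.625 - 0.00298P = 0, so P* = 0.625/0.00298 = 210.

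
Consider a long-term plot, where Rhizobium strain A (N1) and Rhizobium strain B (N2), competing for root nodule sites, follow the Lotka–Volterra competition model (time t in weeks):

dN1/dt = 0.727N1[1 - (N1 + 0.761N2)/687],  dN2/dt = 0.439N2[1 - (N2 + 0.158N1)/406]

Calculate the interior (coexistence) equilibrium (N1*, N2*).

N1* ≈ 430, N2* ≈ 338

Setting both brackets to zero gives the nullclines N1 + 0.761N2 = 687 and 0.158N1 + N2 = 406.
Substituting N2 = 406 - 0.158N1 into the first: N1(1 - 0.761·0.158) = 687 - 0.761·406.
So N1* = 378/0.88 = 430, and then N2* = 406 - 0.158·430 = 338.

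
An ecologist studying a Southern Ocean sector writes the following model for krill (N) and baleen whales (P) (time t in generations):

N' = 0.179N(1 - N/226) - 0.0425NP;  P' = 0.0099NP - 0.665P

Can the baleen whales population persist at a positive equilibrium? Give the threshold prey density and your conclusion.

Threshold N = 67.2; K > 67.2, so yes, the predator persists.

The predator equation gives dP/dt > 0 only when N > 0.665/0.0099 = 67.2.
Without the predator, N → K = 226. Since 226 > 67.2, the predator can invade and persist.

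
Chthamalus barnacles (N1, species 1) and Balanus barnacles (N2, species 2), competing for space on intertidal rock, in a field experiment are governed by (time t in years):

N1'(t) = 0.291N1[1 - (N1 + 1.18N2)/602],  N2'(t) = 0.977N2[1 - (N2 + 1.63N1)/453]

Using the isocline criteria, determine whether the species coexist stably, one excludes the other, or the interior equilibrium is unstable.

Compare the nullcline intercepts: K1/α12 = 602/1.18 = 510 > K2 = 453; K2/α21 = 453/1.63 = 278 < K1 = 602.
Since the inequalities point opposite ways, species 1 can invade but species 2 cannot.

species 1 excludes species 2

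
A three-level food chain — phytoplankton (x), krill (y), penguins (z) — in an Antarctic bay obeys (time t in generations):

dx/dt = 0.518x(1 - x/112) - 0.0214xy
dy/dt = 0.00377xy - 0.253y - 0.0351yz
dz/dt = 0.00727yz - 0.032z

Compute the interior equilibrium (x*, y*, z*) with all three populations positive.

From dz/dt = 0: 0.00727y* = 0.032, so y* = 4.4.
From dx/dt = 0: 0.518(1 - x*/112) = 0.0214·4.4, giving x* = 112·(1 - 0.182) = 91.6.
From dy/dt = 0: 0.00377·91.6 - 0.253 = 0.0351z*, so z* = 0.0925/0.0351 = 2.63.

x* ≈ 91.6, y* ≈ 4.4, z* ≈ 2.63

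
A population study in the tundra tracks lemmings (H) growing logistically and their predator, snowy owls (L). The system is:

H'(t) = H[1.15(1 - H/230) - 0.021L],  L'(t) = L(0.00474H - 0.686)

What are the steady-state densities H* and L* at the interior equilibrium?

H* ≈ 145, L* ≈ 20.3

From dL/dt = 0 with L > 0: 0.00474H* = 0.686, so H* = 145.
Substitute into dH/dt = 0: 1.15(1 - 145/230) = 0.021L*.
The bracket is 0.371, giving L* = 0.426/0.021 = 20.3.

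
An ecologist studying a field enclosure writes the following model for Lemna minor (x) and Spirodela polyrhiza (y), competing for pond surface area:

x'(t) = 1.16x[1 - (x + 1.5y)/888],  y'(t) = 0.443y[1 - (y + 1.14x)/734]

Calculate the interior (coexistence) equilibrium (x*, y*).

Setting both brackets to zero gives the nullclines x + 1.5y = 888 and 1.14x + y = 734.
Substituting y = 734 - 1.14x into the first: x(1 - 1.5·1.14) = 888 - 1.5·734.
So x* = -213/-0.71 = 300, and then y* = 734 - 1.14·300 = 392.

x* ≈ 300, y* ≈ 392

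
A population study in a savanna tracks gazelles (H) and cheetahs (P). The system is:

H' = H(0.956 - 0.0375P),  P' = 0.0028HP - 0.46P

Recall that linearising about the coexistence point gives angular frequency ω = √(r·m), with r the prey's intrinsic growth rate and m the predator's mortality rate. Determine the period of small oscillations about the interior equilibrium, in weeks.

T ≈ 9.47 weeks

Here r = 0.956 and m = 0.46, so r·m = 0.44.
ω = √0.44 = 0.663 per week, hence T = 2π/ω ≈ 9.47 weeks.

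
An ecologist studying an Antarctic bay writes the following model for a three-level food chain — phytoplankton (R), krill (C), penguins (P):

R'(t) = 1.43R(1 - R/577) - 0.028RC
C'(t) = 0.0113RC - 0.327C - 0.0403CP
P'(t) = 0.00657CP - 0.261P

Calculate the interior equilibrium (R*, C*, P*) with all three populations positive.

R* ≈ 128, C* ≈ 39.7, P* ≈ 27.8

From dP/dt = 0: 0.00657C* = 0.261, so C* = 39.7.
From dR/dt = 0: 1.43(1 - R*/577) = 0.028·39.7, giving R* = 577·(1 - 0.778) = 128.
From dC/dt = 0: 0.0113·128 - 0.327 = 0.0403P*, so P* = 1.12/0.0403 = 27.8.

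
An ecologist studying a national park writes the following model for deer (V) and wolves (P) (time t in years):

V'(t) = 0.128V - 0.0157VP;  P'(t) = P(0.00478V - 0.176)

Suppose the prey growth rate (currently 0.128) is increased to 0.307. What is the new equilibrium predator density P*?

At the interior fixed point, setting dV/dt = 0 with V > 0 fixes P* = (prey growth rate)/(VP coefficient) — independent of the other coefficients.
With the change, P* = 0.307/0.0157 = 19.6; it rises from 8.15.

P* ≈ 19.6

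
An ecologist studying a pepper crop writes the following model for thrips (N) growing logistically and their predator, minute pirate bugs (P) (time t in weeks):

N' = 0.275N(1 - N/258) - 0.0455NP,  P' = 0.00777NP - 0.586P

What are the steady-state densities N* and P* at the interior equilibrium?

N* ≈ 75.4, P* ≈ 4.28

From dP/dt = 0 with P > 0: 0.00777N* = 0.586, so N* = 75.4.
Substitute into dN/dt = 0: 0.275(1 - 75.4/258) = 0.0455P*.
The bracket is 0.708, giving P* = 0.195/0.0455 = 4.28.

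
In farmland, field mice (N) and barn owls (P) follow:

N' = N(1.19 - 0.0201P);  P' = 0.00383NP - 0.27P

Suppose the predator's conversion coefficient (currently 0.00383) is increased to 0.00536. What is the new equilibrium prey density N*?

N* ≈ 50.4

At the interior fixed point, setting dP/dt = 0 with P > 0 fixes N* = (predator death rate)/(NP coefficient) — independent of the other coefficients.
With the change, N* = 0.27/0.00536 = 50.4; it falls from 70.5.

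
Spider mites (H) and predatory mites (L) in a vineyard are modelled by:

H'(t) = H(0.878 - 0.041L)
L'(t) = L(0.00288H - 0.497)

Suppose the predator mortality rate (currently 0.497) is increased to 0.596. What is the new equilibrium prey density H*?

H* ≈ 207

At the interior fixed point, setting dL/dt = 0 with L > 0 fixes H* = (predator death rate)/(HL coefficient) — independent of the other coefficients.
With the change, H* = 0.596/0.00288 = 207; it rises from 173.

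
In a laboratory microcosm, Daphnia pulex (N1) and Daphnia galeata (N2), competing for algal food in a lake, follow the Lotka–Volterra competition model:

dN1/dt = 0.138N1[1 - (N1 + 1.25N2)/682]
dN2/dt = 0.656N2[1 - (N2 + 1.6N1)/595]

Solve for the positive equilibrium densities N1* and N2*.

N1* ≈ 61.8, N2* ≈ 496

Setting both brackets to zero gives the nullclines N1 + 1.25N2 = 682 and 1.6N1 + N2 = 595.
Substituting N2 = 595 - 1.6N1 into the first: N1(1 - 1.25·1.6) = 682 - 1.25·595.
So N1* = -61.8/-1 = 61.8, and then N2* = 595 - 1.6·61.8 = 496.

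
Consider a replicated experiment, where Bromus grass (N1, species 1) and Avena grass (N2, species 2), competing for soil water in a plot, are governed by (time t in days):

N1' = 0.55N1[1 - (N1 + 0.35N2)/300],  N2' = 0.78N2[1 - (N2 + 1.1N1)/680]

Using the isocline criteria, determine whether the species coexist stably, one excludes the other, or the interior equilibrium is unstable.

stable coexistence

Compare the nullcline intercepts: K1/α12 = 300/0.35 = 857 > K2 = 680; K2/α21 = 680/1.1 = 618 > K1 = 300.
Since both inequalities hold, each species can invade when rare, so the interior equilibrium is stable.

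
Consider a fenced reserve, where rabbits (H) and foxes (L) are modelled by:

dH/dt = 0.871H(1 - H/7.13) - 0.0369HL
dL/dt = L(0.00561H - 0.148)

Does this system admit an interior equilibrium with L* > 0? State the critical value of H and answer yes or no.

Threshold H = 26.4; K < 26.4, so no, the predator goes extinct.

The predator equation gives dL/dt > 0 only when H > 0.148/0.00561 = 26.4.
Without the predator, H → K = 7.13. Since 7.13 < 26.4, the predator cannot invade.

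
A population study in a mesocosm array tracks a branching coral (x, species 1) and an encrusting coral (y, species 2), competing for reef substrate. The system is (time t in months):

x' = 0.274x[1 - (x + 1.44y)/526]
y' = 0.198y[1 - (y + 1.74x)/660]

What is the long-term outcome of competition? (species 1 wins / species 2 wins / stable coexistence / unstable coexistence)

unstable coexistence (outcome depends on initial conditions)

Compare the nullcline intercepts: K1/α12 = 526/1.44 = 365 < K2 = 660; K2/α21 = 660/1.74 = 379 < K1 = 526.
Since both are reversed, neither can invade when rare; the interior point is a saddle.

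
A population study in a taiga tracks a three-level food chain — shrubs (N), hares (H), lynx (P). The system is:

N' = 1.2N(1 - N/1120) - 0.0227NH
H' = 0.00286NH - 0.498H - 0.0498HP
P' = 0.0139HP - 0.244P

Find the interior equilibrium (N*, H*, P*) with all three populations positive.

From dP/dt = 0: 0.0139H* = 0.244, so H* = 17.6.
From dN/dt = 0: 1.2(1 - N*/1120) = 0.0227·17.6, giving N* = 1120·(1 - 0.332) = 748.
From dH/dt = 0: 0.00286·748 - 0.498 = 0.0498P*, so P* = 1.64/0.0498 = 33.

N* ≈ 748, H* ≈ 17.6, P* ≈ 33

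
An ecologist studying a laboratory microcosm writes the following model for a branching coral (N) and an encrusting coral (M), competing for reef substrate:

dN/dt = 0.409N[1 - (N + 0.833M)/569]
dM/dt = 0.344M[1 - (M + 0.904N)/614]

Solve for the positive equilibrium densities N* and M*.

Setting both brackets to zero gives the nullclines N + 0.833M = 569 and 0.904N + M = 614.
Substituting M = 614 - 0.904N into the first: N(1 - 0.833·0.904) = 569 - 0.833·614.
So N* = 57.5/0.247 = 233, and then M* = 614 - 0.904·233 = 403.

N* ≈ 233, M* ≈ 403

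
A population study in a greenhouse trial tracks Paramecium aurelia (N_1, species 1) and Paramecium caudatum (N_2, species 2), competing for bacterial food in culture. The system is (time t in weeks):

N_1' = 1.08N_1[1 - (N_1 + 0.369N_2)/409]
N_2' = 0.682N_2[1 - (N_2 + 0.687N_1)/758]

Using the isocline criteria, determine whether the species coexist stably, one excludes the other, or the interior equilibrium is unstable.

stable coexistence

Compare the nullcline intercepts: K1/α12 = 409/0.369 = 1110 > K2 = 758; K2/α21 = 758/0.687 = 1100 > K1 = 409.
Since both inequalities hold, each species can invade when rare, so the interior equilibrium is stable.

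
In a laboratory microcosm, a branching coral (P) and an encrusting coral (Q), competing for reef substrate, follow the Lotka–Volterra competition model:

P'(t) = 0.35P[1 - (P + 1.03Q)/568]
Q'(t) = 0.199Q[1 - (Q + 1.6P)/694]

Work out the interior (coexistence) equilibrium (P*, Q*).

P* ≈ 227, Q* ≈ 331

Setting both brackets to zero gives the nullclines P + 1.03Q = 568 and 1.6P + Q = 694.
Substituting Q = 694 - 1.6P into the first: P(1 - 1.03·1.6) = 568 - 1.03·694.
So P* = -147/-0.648 = 227, and then Q* = 694 - 1.6·227 = 331.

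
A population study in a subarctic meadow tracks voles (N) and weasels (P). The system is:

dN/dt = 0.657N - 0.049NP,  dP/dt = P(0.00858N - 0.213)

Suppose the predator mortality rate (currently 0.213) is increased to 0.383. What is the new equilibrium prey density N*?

N* ≈ 44.6

At the interior fixed point, setting dP/dt = 0 with P > 0 fixes N* = (predator death rate)/(NP coefficient) — independent of the other coefficients.
With the change, N* = 0.383/0.00858 = 44.6; it rises from 24.8.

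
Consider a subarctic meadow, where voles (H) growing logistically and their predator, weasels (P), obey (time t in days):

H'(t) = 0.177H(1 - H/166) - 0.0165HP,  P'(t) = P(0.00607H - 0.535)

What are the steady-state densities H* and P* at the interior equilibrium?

H* ≈ 88.1, P* ≈ 5.03

From dP/dt = 0 with P > 0: 0.00607H* = 0.535, so H* = 88.1.
Substitute into dH/dt = 0: 0.177(1 - 88.1/166) = 0.0165P*.
The bracket is 0.469, giving P* = 0.083/0.0165 = 5.03.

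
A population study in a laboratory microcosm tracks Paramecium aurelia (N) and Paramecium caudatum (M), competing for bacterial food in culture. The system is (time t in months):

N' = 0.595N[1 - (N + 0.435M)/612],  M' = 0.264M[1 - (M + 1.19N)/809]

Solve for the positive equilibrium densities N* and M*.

N* ≈ 539, M* ≈ 167

Setting both brackets to zero gives the nullclines N + 0.435M = 612 and 1.19N + M = 809.
Substituting M = 809 - 1.19N into the first: N(1 - 0.435·1.19) = 612 - 0.435·809.
So N* = 260/0.482 = 539, and then M* = 809 - 1.19·539 = 167.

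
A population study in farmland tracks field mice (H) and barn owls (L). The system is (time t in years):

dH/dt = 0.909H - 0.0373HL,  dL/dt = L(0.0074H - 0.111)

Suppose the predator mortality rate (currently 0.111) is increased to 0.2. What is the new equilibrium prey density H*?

H* ≈ 27

At the interior fixed point, setting dL/dt = 0 with L > 0 fixes H* = (predator death rate)/(HL coefficient) — independent of the other coefficients.
With the change, H* = 0.2/0.0074 = 27; it rises from 15.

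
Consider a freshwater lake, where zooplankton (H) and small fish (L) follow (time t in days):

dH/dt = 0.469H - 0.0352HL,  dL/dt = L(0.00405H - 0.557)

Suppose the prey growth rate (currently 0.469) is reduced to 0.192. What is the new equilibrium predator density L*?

At the interior fixed point, setting dH/dt = 0 with H > 0 fixes L* = (prey growth rate)/(HL coefficient) — independent of the other coefficients.
With the change, L* = 0.192/0.0352 = 5.45; it falls from 13.3.

L* ≈ 5.45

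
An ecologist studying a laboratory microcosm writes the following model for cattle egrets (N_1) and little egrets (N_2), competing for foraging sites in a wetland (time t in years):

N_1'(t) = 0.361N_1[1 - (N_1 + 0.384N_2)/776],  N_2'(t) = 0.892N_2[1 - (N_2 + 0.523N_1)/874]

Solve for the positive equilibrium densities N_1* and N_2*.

N_1* ≈ 551, N_2* ≈ 586

Setting both brackets to zero gives the nullclines N_1 + 0.384N_2 = 776 and 0.523N_1 + N_2 = 874.
Substituting N_2 = 874 - 0.523N_1 into the first: N_1(1 - 0.384·0.523) = 776 - 0.384·874.
So N_1* = 440/0.799 = 551, and then N_2* = 874 - 0.523·551 = 586.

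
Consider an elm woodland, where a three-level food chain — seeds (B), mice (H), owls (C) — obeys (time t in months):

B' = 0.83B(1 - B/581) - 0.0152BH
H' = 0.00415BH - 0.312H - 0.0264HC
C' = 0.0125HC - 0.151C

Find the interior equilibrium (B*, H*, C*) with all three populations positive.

From dC/dt = 0: 0.0125H* = 0.151, so H* = 12.1.
From dB/dt = 0: 0.83(1 - B*/581) = 0.0152·12.1, giving B* = 581·(1 - 0.221) = 452.
From dH/dt = 0: 0.00415·452 - 0.312 = 0.0264C*, so C* = 1.57/0.0264 = 59.3.

B* ≈ 452, H* ≈ 12.1, C* ≈ 59.3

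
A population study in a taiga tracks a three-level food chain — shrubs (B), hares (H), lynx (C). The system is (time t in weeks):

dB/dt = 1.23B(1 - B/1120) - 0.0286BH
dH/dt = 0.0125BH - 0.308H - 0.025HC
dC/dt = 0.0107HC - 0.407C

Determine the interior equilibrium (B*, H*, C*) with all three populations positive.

B* ≈ 129, H* ≈ 38, C* ≈ 52.4

From dC/dt = 0: 0.0107H* = 0.407, so H* = 38.
From dB/dt = 0: 1.23(1 - B*/1120) = 0.0286·38, giving B* = 1120·(1 - 0.884) = 129.
From dH/dt = 0: 0.0125·129 - 0.308 = 0.025C*, so C* = 1.31/0.025 = 52.4.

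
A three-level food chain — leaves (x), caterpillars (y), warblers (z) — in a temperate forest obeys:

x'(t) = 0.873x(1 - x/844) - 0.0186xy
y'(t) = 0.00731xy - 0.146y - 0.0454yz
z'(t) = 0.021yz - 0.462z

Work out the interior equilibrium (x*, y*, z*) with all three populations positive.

x* ≈ 448, y* ≈ 22, z* ≈ 69

From dz/dt = 0: 0.021y* = 0.462, so y* = 22.
From dx/dt = 0: 0.873(1 - x*/844) = 0.0186·22, giving x* = 844·(1 - 0.469) = 448.
From dy/dt = 0: 0.00731·448 - 0.146 = 0.0454z*, so z* = 3.13/0.0454 = 69.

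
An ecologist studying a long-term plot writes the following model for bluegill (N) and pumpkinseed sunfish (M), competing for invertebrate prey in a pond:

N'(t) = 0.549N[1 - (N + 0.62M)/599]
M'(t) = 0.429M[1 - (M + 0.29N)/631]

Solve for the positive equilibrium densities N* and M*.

Setting both brackets to zero gives the nullclines N + 0.62M = 599 and 0.29N + M = 631.
Substituting M = 631 - 0.29N into the first: N(1 - 0.62·0.29) = 599 - 0.62·631.
So N* = 208/0.82 = 253, and then M* = 631 - 0.29·253 = 558.

N* ≈ 253, M* ≈ 558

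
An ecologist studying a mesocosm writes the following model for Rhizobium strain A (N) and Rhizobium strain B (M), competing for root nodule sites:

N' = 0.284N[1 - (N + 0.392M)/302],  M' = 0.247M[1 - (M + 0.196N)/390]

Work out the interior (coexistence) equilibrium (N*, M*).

Setting both brackets to zero gives the nullclines N + 0.392M = 302 and 0.196N + M = 390.
Substituting M = 390 - 0.196N into the first: N(1 - 0.392·0.196) = 302 - 0.392·390.
So N* = 149/0.923 = 162, and then M* = 390 - 0.196·162 = 358.

N* ≈ 162, M* ≈ 358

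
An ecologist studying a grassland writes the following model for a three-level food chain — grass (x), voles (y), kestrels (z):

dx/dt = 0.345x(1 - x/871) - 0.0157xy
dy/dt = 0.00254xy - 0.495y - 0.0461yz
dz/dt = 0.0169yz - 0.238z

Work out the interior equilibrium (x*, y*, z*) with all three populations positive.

x* ≈ 313, y* ≈ 14.1, z* ≈ 6.5

From dz/dt = 0: 0.0169y* = 0.238, so y* = 14.1.
From dx/dt = 0: 0.345(1 - x*/871) = 0.0157·14.1, giving x* = 871·(1 - 0.641) = 313.
From dy/dt = 0: 0.00254·313 - 0.495 = 0.0461z*, so z* = 0.3/0.0461 = 6.5.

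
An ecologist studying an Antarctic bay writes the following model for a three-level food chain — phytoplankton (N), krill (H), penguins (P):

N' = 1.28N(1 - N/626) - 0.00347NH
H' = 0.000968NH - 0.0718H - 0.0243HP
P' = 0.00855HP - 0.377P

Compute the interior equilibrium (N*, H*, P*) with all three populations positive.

From dP/dt = 0: 0.00855H* = 0.377, so H* = 44.1.
From dN/dt = 0: 1.28(1 - N*/626) = 0.00347·44.1, giving N* = 626·(1 - 0.12) = 551.
From dH/dt = 0: 0.000968·551 - 0.0718 = 0.0243P*, so P* = 0.462/0.0243 = 19.

N* ≈ 551, H* ≈ 44.1, P* ≈ 19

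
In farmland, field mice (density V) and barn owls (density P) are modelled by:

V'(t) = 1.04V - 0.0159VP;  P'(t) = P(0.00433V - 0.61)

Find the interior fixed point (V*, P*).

V* ≈ 141, P* ≈ 65.4

Set dP/dt = 0 with P > 0: 0.00433V - 0.61 = 0, so V* = 0.61/0.00433 = 141.
Set dV/dt = 0 with V > 0: 1.04 - 0.0159P = 0, so P* = 1.04/0.0159 = 65.4.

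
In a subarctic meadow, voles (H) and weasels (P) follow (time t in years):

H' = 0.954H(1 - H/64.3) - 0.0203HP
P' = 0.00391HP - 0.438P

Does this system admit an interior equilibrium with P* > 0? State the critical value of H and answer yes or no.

Threshold H = 112; K < 112, so no, the predator goes extinct.

The predator equation gives dP/dt > 0 only when H > 0.438/0.00391 = 112.
Without the predator, H → K = 64.3. Since 64.3 < 112, the predator cannot invade.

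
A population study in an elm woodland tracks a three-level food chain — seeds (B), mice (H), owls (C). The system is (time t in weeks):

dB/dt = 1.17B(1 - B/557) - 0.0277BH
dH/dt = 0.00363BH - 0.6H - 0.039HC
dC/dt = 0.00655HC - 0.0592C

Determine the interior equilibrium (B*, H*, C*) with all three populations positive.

From dC/dt = 0: 0.00655H* = 0.0592, so H* = 9.04.
From dB/dt = 0: 1.17(1 - B*/557) = 0.0277·9.04, giving B* = 557·(1 - 0.214) = 438.
From dH/dt = 0: 0.00363·438 - 0.6 = 0.039C*, so C* = 0.989/0.039 = 25.4.

B* ≈ 438, H* ≈ 9.04, C* ≈ 25.4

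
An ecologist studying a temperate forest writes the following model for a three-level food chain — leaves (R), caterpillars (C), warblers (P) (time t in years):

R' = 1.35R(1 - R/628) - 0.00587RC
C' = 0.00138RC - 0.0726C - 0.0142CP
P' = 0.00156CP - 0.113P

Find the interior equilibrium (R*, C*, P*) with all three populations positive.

R* ≈ 430, C* ≈ 72.4, P* ≈ 36.7

From dP/dt = 0: 0.00156C* = 0.113, so C* = 72.4.
From dR/dt = 0: 1.35(1 - R*/628) = 0.00587·72.4, giving R* = 628·(1 - 0.315) = 430.
From dC/dt = 0: 0.00138·430 - 0.0726 = 0.0142P*, so P* = 0.521/0.0142 = 36.7.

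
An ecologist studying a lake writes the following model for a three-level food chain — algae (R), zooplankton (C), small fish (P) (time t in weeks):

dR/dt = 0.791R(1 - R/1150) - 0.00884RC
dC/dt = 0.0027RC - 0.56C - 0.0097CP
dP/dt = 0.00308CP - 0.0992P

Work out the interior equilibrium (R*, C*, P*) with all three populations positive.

From dP/dt = 0: 0.00308C* = 0.0992, so C* = 32.2.
From dR/dt = 0: 0.791(1 - R*/1150) = 0.00884·32.2, giving R* = 1150·(1 - 0.36) = 736.
From dC/dt = 0: 0.0027·736 - 0.56 = 0.0097P*, so P* = 1.43/0.0097 = 147.

R* ≈ 736, C* ≈ 32.2, P* ≈ 147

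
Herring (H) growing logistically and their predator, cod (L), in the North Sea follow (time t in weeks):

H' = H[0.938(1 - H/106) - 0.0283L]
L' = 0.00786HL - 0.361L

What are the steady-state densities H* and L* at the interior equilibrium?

From dL/dt = 0 with L > 0: 0.00786H* = 0.361, so H* = 45.9.
Substitute into dH/dt = 0: 0.938(1 - 45.9/106) = 0.0283L*.
The bracket is 0.567, giving L* = 0.532/0.0283 = 18.8.

H* ≈ 45.9, L* ≈ 18.8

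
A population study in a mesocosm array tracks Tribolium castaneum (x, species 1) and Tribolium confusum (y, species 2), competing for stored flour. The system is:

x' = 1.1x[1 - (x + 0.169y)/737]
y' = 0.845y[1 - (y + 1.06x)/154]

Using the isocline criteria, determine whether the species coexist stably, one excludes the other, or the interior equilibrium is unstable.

species 1 excludes species 2

Compare the nullcline intercepts: K1/α12 = 737/0.169 = 4360 > K2 = 154; K2/α21 = 154/1.06 = 145 < K1 = 737.
Since the inequalities point opposite ways, species 1 can invade but species 2 cannot.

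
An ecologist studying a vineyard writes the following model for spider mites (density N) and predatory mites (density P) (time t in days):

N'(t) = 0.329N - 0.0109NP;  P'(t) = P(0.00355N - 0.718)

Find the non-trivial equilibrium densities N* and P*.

Set dP/dt = 0 with P > 0: 0.00355N - 0.718 = 0, so N* = 0.718/0.00355 = 202.
Set dN/dt = 0 with N > 0: 0.329 - 0.0109P = 0, so P* = 0.329/0.0109 = 30.2.

N* ≈ 202, P* ≈ 30.2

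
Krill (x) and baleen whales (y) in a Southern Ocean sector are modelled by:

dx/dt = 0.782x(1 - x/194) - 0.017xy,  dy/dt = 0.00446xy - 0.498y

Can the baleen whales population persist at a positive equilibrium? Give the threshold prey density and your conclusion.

Threshold x = 112; K > 112, so yes, the predator persists.

The predator equation gives dy/dt > 0 only when x > 0.498/0.00446 = 112.
Without the predator, x → K = 194. Since 194 > 112, the predator can invade and persist.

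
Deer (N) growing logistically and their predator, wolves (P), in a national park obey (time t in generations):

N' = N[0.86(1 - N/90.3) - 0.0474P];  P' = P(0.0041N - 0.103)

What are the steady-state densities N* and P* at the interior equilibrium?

N* ≈ 25.1, P* ≈ 13.1

From dP/dt = 0 with P > 0: 0.0041N* = 0.103, so N* = 25.1.
Substitute into dN/dt = 0: 0.86(1 - 25.1/90.3) = 0.0474P*.
The bracket is 0.722, giving P* = 0.621/0.0474 = 13.1.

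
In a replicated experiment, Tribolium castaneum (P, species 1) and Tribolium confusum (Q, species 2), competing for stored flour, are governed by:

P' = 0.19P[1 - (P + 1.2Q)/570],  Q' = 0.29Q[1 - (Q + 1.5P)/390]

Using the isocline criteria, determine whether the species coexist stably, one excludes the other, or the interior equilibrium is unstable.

species 1 excludes species 2

Compare the nullcline intercepts: K1/α12 = 570/1.2 = 475 > K2 = 390; K2/α21 = 390/1.5 = 260 < K1 = 570.
Since the inequalities point opposite ways, species 1 can invade but species 2 cannot.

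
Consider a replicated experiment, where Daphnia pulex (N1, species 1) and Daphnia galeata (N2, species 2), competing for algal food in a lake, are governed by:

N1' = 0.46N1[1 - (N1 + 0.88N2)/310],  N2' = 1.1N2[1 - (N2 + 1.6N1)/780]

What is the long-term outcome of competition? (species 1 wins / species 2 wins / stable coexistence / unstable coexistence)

species 2 excludes species 1

Compare the nullcline intercepts: K1/α12 = 310/0.88 = 352 < K2 = 780; K2/α21 = 780/1.6 = 488 > K1 = 310.
Since the inequalities point opposite ways, species 2 can invade but species 1 cannot.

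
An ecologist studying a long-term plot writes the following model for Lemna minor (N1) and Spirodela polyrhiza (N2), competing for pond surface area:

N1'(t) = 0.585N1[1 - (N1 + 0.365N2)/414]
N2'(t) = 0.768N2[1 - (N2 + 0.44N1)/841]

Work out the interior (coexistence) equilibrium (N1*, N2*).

N1* ≈ 128, N2* ≈ 785

Setting both brackets to zero gives the nullclines N1 + 0.365N2 = 414 and 0.44N1 + N2 = 841.
Substituting N2 = 841 - 0.44N1 into the first: N1(1 - 0.365·0.44) = 414 - 0.365·841.
So N1* = 107/0.839 = 128, and then N2* = 841 - 0.44·128 = 785.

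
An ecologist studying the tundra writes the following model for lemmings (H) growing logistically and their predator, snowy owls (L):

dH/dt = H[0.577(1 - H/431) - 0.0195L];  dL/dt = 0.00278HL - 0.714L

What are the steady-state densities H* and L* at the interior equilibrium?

H* ≈ 257, L* ≈ 12

From dL/dt = 0 with L > 0: 0.00278H* = 0.714, so H* = 257.
Substitute into dH/dt = 0: 0.577(1 - 257/431) = 0.0195L*.
The bracket is 0.404, giving L* = 0.233/0.0195 = 12.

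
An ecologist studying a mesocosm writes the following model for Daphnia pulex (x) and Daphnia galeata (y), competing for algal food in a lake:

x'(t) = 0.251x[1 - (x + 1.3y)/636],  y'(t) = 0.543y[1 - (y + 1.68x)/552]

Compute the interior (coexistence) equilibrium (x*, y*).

Setting both brackets to zero gives the nullclines x + 1.3y = 636 and 1.68x + y = 552.
Substituting y = 552 - 1.68x into the first: x(1 - 1.3·1.68) = 636 - 1.3·552.
So x* = -81.6/-1.18 = 68.9, and then y* = 552 - 1.68·68.9 = 436.

x* ≈ 68.9, y* ≈ 436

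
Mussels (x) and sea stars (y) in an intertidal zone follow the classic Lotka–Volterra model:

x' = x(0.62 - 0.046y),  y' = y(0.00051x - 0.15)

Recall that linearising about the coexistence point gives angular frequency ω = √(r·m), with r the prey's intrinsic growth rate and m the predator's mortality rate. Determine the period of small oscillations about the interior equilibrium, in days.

Here r = 0.62 and m = 0.15, so r·m = 0.093.
ω = √0.093 = 0.305 per day, hence T = 2π/ω ≈ 20.6 days.

T ≈ 20.6 days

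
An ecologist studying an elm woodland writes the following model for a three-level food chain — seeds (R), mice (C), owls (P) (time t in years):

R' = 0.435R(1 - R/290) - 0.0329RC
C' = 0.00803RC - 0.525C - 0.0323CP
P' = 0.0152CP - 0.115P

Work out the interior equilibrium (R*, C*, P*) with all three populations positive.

From dP/dt = 0: 0.0152C* = 0.115, so C* = 7.57.
From dR/dt = 0: 0.435(1 - R*/290) = 0.0329·7.57, giving R* = 290·(1 - 0.572) = 124.
From dC/dt = 0: 0.00803·124 - 0.525 = 0.0323P*, so P* = 0.471/0.0323 = 14.6.

R* ≈ 124, C* ≈ 7.57, P* ≈ 14.6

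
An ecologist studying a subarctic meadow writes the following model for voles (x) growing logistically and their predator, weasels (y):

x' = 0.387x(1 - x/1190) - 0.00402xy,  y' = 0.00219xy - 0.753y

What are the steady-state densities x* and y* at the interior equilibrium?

From dy/dt = 0 with y > 0: 0.00219x* = 0.753, so x* = 344.
Substitute into dx/dt = 0: 0.387(1 - 344/1190) = 0.00402y*.
The bracket is 0.711, giving y* = 0.275/0.00402 = 68.5.

x* ≈ 344, y* ≈ 68.5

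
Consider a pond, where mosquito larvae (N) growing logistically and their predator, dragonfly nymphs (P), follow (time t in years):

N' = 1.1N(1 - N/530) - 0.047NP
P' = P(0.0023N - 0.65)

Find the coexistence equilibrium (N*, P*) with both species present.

N* ≈ 283, P* ≈ 10.9

From dP/dt = 0 with P > 0: 0.0023N* = 0.65, so N* = 283.
Substitute into dN/dt = 0: 1.1(1 - 283/530) = 0.047P*.
The bracket is 0.467, giving P* = 0.513/0.047 = 10.9.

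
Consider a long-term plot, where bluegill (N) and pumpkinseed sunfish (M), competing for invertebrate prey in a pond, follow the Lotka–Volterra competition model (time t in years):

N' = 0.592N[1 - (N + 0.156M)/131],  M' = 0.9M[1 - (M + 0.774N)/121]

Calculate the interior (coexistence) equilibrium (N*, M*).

Setting both brackets to zero gives the nullclines N + 0.156M = 131 and 0.774N + M = 121.
Substituting M = 121 - 0.774N into the first: N(1 - 0.156·0.774) = 131 - 0.156·121.
So N* = 112/0.879 = 128, and then M* = 121 - 0.774·128 = 22.3.

N* ≈ 128, M* ≈ 22.3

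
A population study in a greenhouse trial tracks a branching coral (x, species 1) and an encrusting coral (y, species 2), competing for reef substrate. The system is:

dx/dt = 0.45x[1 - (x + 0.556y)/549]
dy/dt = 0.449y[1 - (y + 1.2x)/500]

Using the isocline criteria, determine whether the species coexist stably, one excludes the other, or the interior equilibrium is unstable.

species 1 excludes species 2

Compare the nullcline intercepts: K1/α12 = 549/0.556 = 987 > K2 = 500; K2/α21 = 500/1.2 = 417 < K1 = 549.
Since the inequalities point opposite ways, species 1 can invade but species 2 cannot.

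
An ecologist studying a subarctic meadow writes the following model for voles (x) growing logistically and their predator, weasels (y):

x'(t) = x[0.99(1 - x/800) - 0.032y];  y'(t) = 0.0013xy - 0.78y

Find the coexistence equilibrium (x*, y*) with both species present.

From dy/dt = 0 with y > 0: 0.0013x* = 0.78, so x* = 600.
Substitute into dx/dt = 0: 0.99(1 - 600/800) = 0.032y*.
The bracket is 0.25, giving y* = 0.247/0.032 = 7.73.

x* ≈ 600, y* ≈ 7.73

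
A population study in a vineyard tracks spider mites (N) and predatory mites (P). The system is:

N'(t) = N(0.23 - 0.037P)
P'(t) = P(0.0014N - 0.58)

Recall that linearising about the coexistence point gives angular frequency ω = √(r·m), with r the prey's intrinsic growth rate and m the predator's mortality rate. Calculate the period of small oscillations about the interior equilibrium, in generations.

T ≈ 17.2 generations

Here r = 0.23 and m = 0.58, so r·m = 0.133.
ω = √0.133 = 0.365 per generation, hence T = 2π/ω ≈ 17.2 generations.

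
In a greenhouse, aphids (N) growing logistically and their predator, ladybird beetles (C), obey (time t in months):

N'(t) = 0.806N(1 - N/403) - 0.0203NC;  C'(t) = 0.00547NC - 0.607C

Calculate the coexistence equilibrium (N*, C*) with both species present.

N* ≈ 111, C* ≈ 28.8

From dC/dt = 0 with C > 0: 0.00547N* = 0.607, so N* = 111.
Substitute into dN/dt = 0: 0.806(1 - 111/403) = 0.0203C*.
The bracket is 0.725, giving C* = 0.584/0.0203 = 28.8.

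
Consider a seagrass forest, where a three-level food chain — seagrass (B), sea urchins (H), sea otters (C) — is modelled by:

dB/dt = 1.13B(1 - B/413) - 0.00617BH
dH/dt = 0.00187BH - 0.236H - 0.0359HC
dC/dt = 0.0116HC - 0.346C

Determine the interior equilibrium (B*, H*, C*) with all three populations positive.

From dC/dt = 0: 0.0116H* = 0.346, so H* = 29.8.
From dB/dt = 0: 1.13(1 - B*/413) = 0.00617·29.8, giving B* = 413·(1 - 0.163) = 346.
From dH/dt = 0: 0.00187·346 - 0.236 = 0.0359C*, so C* = 0.411/0.0359 = 11.4.

B* ≈ 346, H* ≈ 29.8, C* ≈ 11.4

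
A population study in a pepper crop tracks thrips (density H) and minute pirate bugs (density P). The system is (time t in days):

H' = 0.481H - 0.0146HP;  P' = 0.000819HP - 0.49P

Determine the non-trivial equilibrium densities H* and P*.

Set dP/dt = 0 with P > 0: 0.000819H - 0.49 = 0, so H* = 0.49/0.000819 = 598.
Set dH/dt = 0 with H > 0: 0.481 - 0.0146P = 0, so P* = 0.481/0.0146 = 32.9.

H* ≈ 598, P* ≈ 32.9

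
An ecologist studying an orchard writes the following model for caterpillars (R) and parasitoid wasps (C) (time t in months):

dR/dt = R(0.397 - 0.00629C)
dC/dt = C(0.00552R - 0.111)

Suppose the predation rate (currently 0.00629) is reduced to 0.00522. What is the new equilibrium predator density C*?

At the interior fixed point, setting dR/dt = 0 with R > 0 fixes C* = (prey growth rate)/(RC coefficient) — independent of the other coefficients.
With the change, C* = 0.397/0.00522 = 76.1; it rises from 63.1.

C* ≈ 76.1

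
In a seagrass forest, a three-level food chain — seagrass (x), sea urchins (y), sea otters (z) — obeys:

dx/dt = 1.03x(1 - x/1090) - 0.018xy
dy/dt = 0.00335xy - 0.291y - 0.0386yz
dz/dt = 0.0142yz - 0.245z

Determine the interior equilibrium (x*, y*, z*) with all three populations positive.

From dz/dt = 0: 0.0142y* = 0.245, so y* = 17.3.
From dx/dt = 0: 1.03(1 - x*/1090) = 0.018·17.3, giving x* = 1090·(1 - 0.302) = 761.
From dy/dt = 0: 0.00335·761 - 0.291 = 0.0386z*, so z* = 2.26/0.0386 = 58.5.

x* ≈ 761, y* ≈ 17.3, z* ≈ 58.5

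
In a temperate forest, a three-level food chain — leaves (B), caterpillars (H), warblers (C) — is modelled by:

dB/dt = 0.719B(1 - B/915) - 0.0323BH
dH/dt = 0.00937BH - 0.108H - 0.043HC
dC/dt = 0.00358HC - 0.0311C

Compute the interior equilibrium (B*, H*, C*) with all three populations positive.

From dC/dt = 0: 0.00358H* = 0.0311, so H* = 8.69.
From dB/dt = 0: 0.719(1 - B*/915) = 0.0323·8.69, giving B* = 915·(1 - 0.39) = 558.
From dH/dt = 0: 0.00937·558 - 0.108 = 0.043C*, so C* = 5.12/0.043 = 119.

B* ≈ 558, H* ≈ 8.69, C* ≈ 119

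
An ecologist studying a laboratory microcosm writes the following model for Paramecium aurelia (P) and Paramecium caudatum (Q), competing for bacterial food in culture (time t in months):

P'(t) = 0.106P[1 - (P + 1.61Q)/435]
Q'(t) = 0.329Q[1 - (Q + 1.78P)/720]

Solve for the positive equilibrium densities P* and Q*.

Setting both brackets to zero gives the nullclines P + 1.61Q = 435 and 1.78P + Q = 720.
Substituting Q = 720 - 1.78P into the first: P(1 - 1.61·1.78) = 435 - 1.61·720.
So P* = -724/-1.87 = 388, and then Q* = 720 - 1.78·388 = 29.1.

P* ≈ 388, Q* ≈ 29.1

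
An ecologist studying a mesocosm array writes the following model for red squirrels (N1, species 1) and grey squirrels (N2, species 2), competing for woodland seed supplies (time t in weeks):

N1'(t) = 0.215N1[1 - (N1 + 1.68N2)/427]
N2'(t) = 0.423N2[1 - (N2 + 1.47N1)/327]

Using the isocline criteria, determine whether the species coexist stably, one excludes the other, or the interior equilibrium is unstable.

Compare the nullcline intercepts: K1/α12 = 427/1.68 = 254 < K2 = 327; K2/α21 = 327/1.47 = 222 < K1 = 427.
Since both are reversed, neither can invade when rare; the interior point is a saddle.

unstable coexistence (outcome depends on initial conditions)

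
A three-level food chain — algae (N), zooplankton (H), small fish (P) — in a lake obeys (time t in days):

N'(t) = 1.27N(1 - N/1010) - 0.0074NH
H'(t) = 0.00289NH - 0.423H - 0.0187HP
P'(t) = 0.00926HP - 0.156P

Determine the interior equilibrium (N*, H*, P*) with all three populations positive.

From dP/dt = 0: 0.00926H* = 0.156, so H* = 16.8.
From dN/dt = 0: 1.27(1 - N*/1010) = 0.0074·16.8, giving N* = 1010·(1 - 0.0982) = 911.
From dH/dt = 0: 0.00289·911 - 0.423 = 0.0187P*, so P* = 2.21/0.0187 = 118.

N* ≈ 911, H* ≈ 16.8, P* ≈ 118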